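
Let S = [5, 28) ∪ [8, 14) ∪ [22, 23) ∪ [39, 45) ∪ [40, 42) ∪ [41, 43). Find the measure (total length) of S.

Merged: [5, 28), [39, 45).
Lengths: 23 + 6 = 29.

29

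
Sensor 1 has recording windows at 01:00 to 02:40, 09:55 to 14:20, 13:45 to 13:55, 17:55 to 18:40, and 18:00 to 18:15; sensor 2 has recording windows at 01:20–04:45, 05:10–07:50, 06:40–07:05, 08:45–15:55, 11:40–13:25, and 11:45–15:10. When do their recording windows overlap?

01:20–02:40, 09:55–14:20

Merge the first list: 01:00–02:40, 09:55–14:20, 17:55–18:40.
Merge the second list: 01:20–04:45, 05:10–07:50, 08:45–15:55.
01:00–02:40 ∩ B → 01:20–02:40.
09:55–14:20 ∩ B → 09:55–14:20.
17:55–18:40 meets no B interval.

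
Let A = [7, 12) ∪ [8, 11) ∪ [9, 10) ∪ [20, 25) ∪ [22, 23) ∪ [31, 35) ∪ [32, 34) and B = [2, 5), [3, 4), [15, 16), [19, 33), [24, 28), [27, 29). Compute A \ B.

[7, 12) ∪ [33, 35)

A, merged: [7, 12), [20, 25), [31, 35).
B, merged: [2, 5), [15, 16), [19, 33).
[7, 12): no B overlap → unchanged.
[20, 25): fully covered by B → removed.
[31, 35) minus B → [33, 35).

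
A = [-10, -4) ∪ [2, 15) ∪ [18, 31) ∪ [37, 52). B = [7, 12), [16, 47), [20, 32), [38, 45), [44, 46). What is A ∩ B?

B, merged: [7, 12), [16, 47).
[-10, -4) meets no B interval.
[2, 15) ∩ B → [7, 12).
[18, 31) ∩ B → [18, 31).
[37, 52) ∩ B → [37, 47).

[7, 12) ∪ [18, 31) ∪ [37, 47)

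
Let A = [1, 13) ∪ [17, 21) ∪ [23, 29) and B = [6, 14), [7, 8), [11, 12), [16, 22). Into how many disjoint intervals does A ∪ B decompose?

3

Second set merges to [6, 14), [16, 22).
A ∪ B = [1, 14), [16, 22), [23, 29).
That is 3 disjoint pieces.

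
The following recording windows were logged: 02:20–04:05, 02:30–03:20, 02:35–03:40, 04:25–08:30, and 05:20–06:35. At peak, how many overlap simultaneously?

Walk the sorted start/end points keeping a running depth.
The depth first hits 3 at 02:35.

3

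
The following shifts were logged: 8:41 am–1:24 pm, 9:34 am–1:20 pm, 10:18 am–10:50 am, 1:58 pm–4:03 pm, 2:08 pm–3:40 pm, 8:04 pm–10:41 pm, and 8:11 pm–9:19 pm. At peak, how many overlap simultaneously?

Walk the sorted start/end points keeping a running depth.
The depth first hits 3 at 10:18 am.

3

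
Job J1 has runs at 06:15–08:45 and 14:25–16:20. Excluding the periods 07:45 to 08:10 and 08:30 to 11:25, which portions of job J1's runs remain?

06:15-07:45, 08:10-08:30, 14:25-16:20

06:15-08:45 \ B = 06:15-07:45, 08:10-08:30.
14:25-16:20: nothing removed.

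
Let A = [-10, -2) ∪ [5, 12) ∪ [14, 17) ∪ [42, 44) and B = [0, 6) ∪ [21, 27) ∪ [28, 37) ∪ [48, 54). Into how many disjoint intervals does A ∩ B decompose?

A ∩ B = [5, 6).
That is 1 disjoint piece.

1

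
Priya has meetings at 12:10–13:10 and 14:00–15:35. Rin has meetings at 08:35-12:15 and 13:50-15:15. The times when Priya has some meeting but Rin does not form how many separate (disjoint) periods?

2

A \ B = 12:15–13:10, 15:15–15:35.
That is 2 disjoint pieces.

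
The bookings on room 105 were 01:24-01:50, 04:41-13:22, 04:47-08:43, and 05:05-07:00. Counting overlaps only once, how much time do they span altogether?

9 h 7 min

Merged: 01:24–01:50, 04:41–13:22.
Lengths: 26 min + 8 h 41 min = 9 h 7 min.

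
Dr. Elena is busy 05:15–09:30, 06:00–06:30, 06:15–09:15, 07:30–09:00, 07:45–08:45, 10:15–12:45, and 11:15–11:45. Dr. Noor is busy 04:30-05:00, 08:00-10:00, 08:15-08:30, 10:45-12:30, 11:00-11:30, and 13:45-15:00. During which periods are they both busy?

First set merges to 05:15–09:30, 10:15–12:45.
Second set merges to 04:30–05:00, 08:00–10:00, 10:45–12:30, 13:45–15:00.
05:15–09:30 ∩ B → 08:00–09:30.
10:15–12:45 ∩ B → 10:45–12:30.

08:00–09:30, 10:45–12:30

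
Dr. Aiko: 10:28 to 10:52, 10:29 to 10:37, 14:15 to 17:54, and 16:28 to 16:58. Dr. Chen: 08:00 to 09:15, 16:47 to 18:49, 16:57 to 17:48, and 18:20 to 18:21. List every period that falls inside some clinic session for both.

Merge the first list: 10:28–10:52, 14:15–17:54.
Merge the second list: 08:00–09:15, 16:47–18:49.
10:28–10:52: no overlap with the second set.
14:15–17:54 meets the second set on 16:47–17:54.

16:47–17:54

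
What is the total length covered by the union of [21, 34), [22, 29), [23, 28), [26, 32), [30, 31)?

13

Merged: [21, 34).
Length: 13.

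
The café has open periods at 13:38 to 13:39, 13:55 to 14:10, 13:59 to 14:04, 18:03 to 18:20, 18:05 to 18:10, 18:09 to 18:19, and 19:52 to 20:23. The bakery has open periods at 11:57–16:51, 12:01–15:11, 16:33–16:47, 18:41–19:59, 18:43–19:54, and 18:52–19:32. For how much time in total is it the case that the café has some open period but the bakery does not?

A, merged: 13:38–13:39, 13:55–14:10, 18:03–18:20, 19:52–20:23.
B, merged: 11:57–16:51, 18:41–19:59.
A \ B = 18:03–18:20, 19:59–20:23.
Total: 17 min + 24 min = 41 min.

41 min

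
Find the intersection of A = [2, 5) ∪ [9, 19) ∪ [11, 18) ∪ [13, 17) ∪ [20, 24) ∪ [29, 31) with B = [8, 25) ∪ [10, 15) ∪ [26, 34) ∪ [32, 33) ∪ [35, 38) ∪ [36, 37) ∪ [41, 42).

A, merged: [2, 5), [9, 19), [20, 24), [29, 31).
B, merged: [8, 25), [26, 34), [35, 38), [41, 42).
[2, 5): no overlap with the second set.
[9, 19) meets the second set on [9, 19).
[20, 24) meets the second set on [20, 24).
[29, 31) meets the second set on [29, 31).

[9, 19) ∪ [20, 24) ∪ [29, 31)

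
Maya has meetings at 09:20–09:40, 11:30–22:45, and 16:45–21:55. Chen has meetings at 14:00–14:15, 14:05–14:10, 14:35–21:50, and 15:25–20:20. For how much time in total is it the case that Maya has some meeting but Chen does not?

First set merges to 09:20–09:40, 11:30–22:45.
Second set merges to 14:00–14:15, 14:35–21:50.
A \ B = 09:20–09:40, 11:30–14:00, 14:15–14:35, 21:50–22:45.
Total: 20 min + 2 h 30 min + 20 min + 55 min = 4 h 5 min.

4 h 5 min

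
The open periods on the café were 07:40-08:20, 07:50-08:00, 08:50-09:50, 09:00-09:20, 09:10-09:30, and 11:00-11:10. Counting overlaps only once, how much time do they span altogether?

Merged: 07:40-08:20, 08:50-09:50, 11:00-11:10.
Lengths: 40 min + 1 h + 10 min = 1 h 50 min.

1 h 50 min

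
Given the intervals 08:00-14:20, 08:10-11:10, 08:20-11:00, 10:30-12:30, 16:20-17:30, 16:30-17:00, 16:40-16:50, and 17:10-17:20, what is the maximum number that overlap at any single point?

Sweep endpoints in order; track running count of active intervals.
Peak of 4 reached at 10:30.

4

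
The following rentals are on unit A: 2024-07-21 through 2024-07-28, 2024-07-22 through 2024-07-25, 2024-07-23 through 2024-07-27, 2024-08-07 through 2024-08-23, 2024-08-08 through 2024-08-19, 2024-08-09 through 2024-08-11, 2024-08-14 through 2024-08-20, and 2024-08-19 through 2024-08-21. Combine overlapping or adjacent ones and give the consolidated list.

2024-07-22 through 2024-07-25 overlaps/touches 2024-07-21 through 2024-07-28 → extend to 2024-07-21 through 2024-07-28.
2024-07-23 through 2024-07-27 overlaps/touches 2024-07-21 through 2024-07-28 → extend to 2024-07-21 through 2024-07-28.
2024-08-07 through 2024-08-23 is disjoint → start new block.
2024-08-08 through 2024-08-19 overlaps/touches 2024-08-07 through 2024-08-23 → extend to 2024-08-07 through 2024-08-23.
2024-08-09 through 2024-08-11 overlaps/touches 2024-08-07 through 2024-08-23 → extend to 2024-08-07 through 2024-08-23.
2024-08-14 through 2024-08-20 overlaps/touches 2024-08-07 through 2024-08-23 → extend to 2024-08-07 through 2024-08-23.
2024-08-19 through 2024-08-21 overlaps/touches 2024-08-07 through 2024-08-23 → extend to 2024-08-07 through 2024-08-23.

2024-07-21 through 2024-07-28, 2024-08-07 through 2024-08-23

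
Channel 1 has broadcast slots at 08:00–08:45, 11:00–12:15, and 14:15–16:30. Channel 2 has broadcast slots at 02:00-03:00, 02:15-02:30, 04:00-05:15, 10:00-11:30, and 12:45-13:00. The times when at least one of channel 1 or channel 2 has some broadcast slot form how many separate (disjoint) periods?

Merge the second list: 02:00-03:00, 04:00-05:15, 10:00-11:30, 12:45-13:00.
A ∪ B = 02:00-03:00, 04:00-05:15, 08:00-08:45, 10:00-12:15, 12:45-13:00, 14:15-16:30.
That is 6 disjoint pieces.

6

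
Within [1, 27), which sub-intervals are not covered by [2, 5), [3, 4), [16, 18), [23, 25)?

The merged coverage is [2, 5), [16, 18), [23, 25).
Uncovered inside [1, 27): [1, 2), [5, 16), [18, 23), [25, 27).

[1, 2) ∪ [5, 16) ∪ [18, 23) ∪ [25, 27)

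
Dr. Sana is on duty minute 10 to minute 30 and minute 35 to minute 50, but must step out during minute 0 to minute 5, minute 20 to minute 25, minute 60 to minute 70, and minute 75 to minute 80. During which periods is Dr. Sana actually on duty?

minute 10 to minute 30 \ B = minute 10 to minute 20, minute 25 to minute 30.
minute 35 to minute 50: nothing removed.

minute 10 to minute 20, minute 25 to minute 30, minute 35 to minute 50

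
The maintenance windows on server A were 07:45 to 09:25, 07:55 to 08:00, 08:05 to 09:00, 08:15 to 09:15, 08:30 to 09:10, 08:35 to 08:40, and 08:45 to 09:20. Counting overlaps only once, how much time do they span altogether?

Merged: 07:45–09:25.
Length: 1 h 40 min.

1 h 40 min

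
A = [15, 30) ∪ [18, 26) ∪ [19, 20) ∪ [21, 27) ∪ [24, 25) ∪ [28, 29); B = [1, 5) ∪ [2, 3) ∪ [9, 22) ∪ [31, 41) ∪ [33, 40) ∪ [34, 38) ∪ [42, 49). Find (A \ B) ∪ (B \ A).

[1, 5) ∪ [9, 15) ∪ [22, 30) ∪ [31, 41) ∪ [42, 49)

First set merges to [15, 30).
Second set merges to [1, 5), [9, 22), [31, 41), [42, 49).
A \ B = [22, 30).
B \ A = [1, 5), [9, 15), [31, 41), [42, 49).
Union of the two gives the symmetric difference.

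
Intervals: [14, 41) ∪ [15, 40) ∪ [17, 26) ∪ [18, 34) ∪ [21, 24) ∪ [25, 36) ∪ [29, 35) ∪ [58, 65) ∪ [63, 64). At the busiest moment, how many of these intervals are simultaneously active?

5

At 21, 5 of the intervals are simultaneously active.
No point has more.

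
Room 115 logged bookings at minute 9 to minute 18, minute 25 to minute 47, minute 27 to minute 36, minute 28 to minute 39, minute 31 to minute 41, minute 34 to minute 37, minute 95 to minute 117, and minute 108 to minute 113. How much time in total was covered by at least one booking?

Merged: minute 9 to minute 18, minute 25 to minute 47, minute 95 to minute 117.
Lengths: 9 minutes + 22 minutes + 22 minutes = 53 minutes.

53 minutes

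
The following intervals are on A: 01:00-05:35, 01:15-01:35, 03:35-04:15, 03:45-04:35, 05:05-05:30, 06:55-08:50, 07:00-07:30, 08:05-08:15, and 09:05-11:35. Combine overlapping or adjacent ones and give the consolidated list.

01:00–05:35, 06:55–08:50, 09:05–11:35

01:15–01:35 overlaps/touches 01:00–05:35 → extend to 01:00–05:35.
03:35–04:15 overlaps/touches 01:00–05:35 → extend to 01:00–05:35.
03:45–04:35 overlaps/touches 01:00–05:35 → extend to 01:00–05:35.
05:05–05:30 overlaps/touches 01:00–05:35 → extend to 01:00–05:35.
06:55–08:50 is disjoint → start new block.
07:00–07:30 overlaps/touches 06:55–08:50 → extend to 06:55–08:50.
08:05–08:15 overlaps/touches 06:55–08:50 → extend to 06:55–08:50.
09:05–11:35 is disjoint → start new block.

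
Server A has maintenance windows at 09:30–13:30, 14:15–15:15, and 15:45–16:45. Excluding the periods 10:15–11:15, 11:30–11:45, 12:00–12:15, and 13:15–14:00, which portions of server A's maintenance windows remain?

09:30–13:30 minus B → 09:30–10:15, 11:15–11:30, 11:45–12:00, 12:15–13:15.
14:15–15:15: no B overlap → unchanged.
15:45–16:45: no B overlap → unchanged.

09:30–10:15, 11:15–11:30, 11:45–12:00, 12:15–13:15, 14:15–15:15, 15:45–16:45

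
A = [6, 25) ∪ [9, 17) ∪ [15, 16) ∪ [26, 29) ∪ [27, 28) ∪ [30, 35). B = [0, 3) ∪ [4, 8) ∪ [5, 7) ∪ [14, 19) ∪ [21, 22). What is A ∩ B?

[6, 8) ∪ [14, 19) ∪ [21, 22)

First set merges to [6, 25), [26, 29), [30, 35).
Second set merges to [0, 3), [4, 8), [14, 19), [21, 22).
[6, 25) overlaps B on [6, 8), [14, 19), [21, 22).
[26, 29) falls entirely outside B.
[30, 35) falls entirely outside B.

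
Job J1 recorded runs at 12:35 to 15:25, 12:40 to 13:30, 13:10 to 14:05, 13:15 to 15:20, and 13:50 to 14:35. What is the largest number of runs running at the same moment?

4

Walk the sorted start/end points keeping a running depth.
The depth first hits 4 at 13:15.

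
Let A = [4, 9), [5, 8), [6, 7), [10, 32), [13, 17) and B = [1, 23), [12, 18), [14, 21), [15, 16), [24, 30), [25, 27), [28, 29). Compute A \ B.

A, merged: [4, 9), [10, 32).
B, merged: [1, 23), [24, 30).
[4, 9): entirely removed.
[10, 32) \ B = [23, 24), [30, 32).

[23, 24) ∪ [30, 32)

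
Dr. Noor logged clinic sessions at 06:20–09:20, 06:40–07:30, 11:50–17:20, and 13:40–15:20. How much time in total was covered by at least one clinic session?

Merged: 06:20–09:20, 11:50–17:20.
Lengths: 3 h + 5 h 30 min = 8 h 30 min.

8 h 30 min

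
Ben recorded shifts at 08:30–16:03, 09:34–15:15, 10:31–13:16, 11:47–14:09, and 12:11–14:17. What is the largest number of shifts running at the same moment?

5

Sweep endpoints in order; track running count of active intervals.
Peak of 5 reached at 12:11.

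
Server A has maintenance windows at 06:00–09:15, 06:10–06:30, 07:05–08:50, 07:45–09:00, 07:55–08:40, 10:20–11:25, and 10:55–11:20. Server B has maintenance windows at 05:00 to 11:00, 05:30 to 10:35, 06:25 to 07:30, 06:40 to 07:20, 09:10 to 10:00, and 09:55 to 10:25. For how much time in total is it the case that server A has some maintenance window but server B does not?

25 min

A, merged: 06:00–09:15, 10:20–11:25.
B, merged: 05:00–11:00.
A \ B = 11:00–11:25.
Total: 25 min.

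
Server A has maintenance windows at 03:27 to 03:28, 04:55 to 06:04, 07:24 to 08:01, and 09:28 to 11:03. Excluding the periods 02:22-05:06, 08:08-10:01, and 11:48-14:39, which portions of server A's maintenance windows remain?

05:06–06:04, 07:24–08:01, 10:01–11:03

03:27–03:28: fully covered by B → removed.
04:55–06:04 minus B → 05:06–06:04.
07:24–08:01: no B overlap → unchanged.
09:28–11:03 minus B → 10:01–11:03.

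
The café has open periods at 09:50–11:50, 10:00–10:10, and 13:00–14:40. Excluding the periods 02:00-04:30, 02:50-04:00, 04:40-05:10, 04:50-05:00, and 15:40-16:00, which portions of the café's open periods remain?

09:50–11:50, 13:00–14:40

Merge the first list: 09:50–11:50, 13:00–14:40.
Merge the second list: 02:00–04:30, 04:40–05:10, 15:40–16:00.
09:50–11:50: no B overlap → unchanged.
13:00–14:40: no B overlap → unchanged.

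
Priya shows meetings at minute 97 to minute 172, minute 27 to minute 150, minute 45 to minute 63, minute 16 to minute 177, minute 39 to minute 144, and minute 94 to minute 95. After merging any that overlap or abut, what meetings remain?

minute 16 to minute 177

Sort by start: minute 16 to minute 177, minute 27 to minute 150, minute 39 to minute 144, minute 45 to minute 63, minute 94 to minute 95, minute 97 to minute 172.
minute 27 to minute 150 overlaps/touches minute 16 to minute 177 → extend to minute 16 to minute 177.
minute 39 to minute 144 overlaps/touches minute 16 to minute 177 → extend to minute 16 to minute 177.
minute 45 to minute 63 overlaps/touches minute 16 to minute 177 → extend to minute 16 to minute 177.
minute 94 to minute 95 overlaps/touches minute 16 to minute 177 → extend to minute 16 to minute 177.
minute 97 to minute 172 overlaps/touches minute 16 to minute 177 → extend to minute 16 to minute 177.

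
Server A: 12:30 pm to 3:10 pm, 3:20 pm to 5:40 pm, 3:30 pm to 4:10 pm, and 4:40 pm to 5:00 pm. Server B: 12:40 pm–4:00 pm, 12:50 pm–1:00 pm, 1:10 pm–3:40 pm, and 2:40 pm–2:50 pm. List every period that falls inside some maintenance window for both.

First set merges to 12:30 pm–3:10 pm, 3:20 pm–5:40 pm.
Second set merges to 12:40 pm–4:00 pm.
12:30 pm–3:10 pm ∩ B → 12:40 pm–3:10 pm.
3:20 pm–5:40 pm ∩ B → 3:20 pm–4:00 pm.

12:40 pm–3:10 pm, 3:20 pm–4:00 pm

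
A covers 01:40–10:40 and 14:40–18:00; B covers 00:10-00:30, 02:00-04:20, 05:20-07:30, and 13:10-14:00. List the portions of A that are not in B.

01:40–10:40 \ B = 01:40–02:00, 04:20–05:20, 07:30–10:40.
14:40–18:00: nothing removed.

01:40–02:00, 04:20–05:20, 07:30–10:40, 14:40–18:00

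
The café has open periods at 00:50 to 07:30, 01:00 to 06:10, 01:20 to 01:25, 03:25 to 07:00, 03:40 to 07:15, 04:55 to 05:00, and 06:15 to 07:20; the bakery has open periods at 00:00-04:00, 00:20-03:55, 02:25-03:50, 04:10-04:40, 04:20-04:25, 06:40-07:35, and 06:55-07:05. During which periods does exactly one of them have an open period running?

First set merges to 00:50–07:30.
Second set merges to 00:00–04:00, 04:10–04:40, 06:40–07:35.
A \ B = 04:00–04:10, 04:40–06:40.
B \ A = 00:00–00:50, 07:30–07:35.
Union of the two gives the symmetric difference.

00:00–00:50, 04:00–04:10, 04:40–06:40, 07:30–07:35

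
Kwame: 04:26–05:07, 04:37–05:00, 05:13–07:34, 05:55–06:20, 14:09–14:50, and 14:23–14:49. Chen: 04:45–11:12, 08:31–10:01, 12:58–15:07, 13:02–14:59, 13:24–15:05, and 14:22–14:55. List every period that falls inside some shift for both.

Merge the first list: 04:26–05:07, 05:13–07:34, 14:09–14:50.
Merge the second list: 04:45–11:12, 12:58–15:07.
04:26–05:07 overlaps B on 04:45–05:07.
05:13–07:34 overlaps B on 05:13–07:34.
14:09–14:50 overlaps B on 14:09–14:50.

04:45–05:07, 05:13–07:34, 14:09–14:50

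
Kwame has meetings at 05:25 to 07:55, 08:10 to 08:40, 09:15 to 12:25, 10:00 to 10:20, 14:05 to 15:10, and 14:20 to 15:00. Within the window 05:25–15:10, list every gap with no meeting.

Covered (merged): 05:25–07:55, 08:10–08:40, 09:15–12:25, 14:05–15:10.
Complement within 05:25–15:10: 07:55–08:10, 08:40–09:15, 12:25–14:05.

07:55–08:10, 08:40–09:15, 12:25–14:05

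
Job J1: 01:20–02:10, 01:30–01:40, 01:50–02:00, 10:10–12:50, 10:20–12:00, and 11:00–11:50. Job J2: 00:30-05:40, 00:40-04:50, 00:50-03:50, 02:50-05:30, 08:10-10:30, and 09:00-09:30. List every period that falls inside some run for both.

First set merges to 01:20-02:10, 10:10-12:50.
Second set merges to 00:30-05:40, 08:10-10:30.
01:20-02:10 meets the second set on 01:20-02:10.
10:10-12:50 meets the second set on 10:10-10:30.

01:20-02:10, 10:10-10:30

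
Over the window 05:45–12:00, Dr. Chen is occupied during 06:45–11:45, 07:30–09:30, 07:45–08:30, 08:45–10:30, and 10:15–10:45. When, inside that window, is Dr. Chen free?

Covered (merged): 06:45–11:45.
Uncovered inside 05:45–12:00: 05:45–06:45, 11:45–12:00.

05:45–06:45, 11:45–12:00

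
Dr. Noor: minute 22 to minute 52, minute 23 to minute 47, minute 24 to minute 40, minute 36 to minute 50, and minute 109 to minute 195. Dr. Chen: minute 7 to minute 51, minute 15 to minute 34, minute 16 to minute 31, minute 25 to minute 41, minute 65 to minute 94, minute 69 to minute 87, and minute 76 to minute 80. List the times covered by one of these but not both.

Merge the first list: minute 22 to minute 52, minute 109 to minute 195.
Merge the second list: minute 7 to minute 51, minute 65 to minute 94.
A but not B: minute 51 to minute 52, minute 109 to minute 195.
B but not A: minute 7 to minute 22, minute 65 to minute 94.
Combining gives A △ B.

minute 7 to minute 22, minute 51 to minute 52, minute 65 to minute 94, minute 109 to minute 195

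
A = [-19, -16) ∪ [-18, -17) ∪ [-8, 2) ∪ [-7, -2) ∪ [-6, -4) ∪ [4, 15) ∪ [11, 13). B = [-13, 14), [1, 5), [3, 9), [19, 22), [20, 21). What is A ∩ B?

A, merged: [-19, -16), [-8, 2), [4, 15).
B, merged: [-13, 14), [19, 22).
[-19, -16) meets no B interval.
[-8, 2) ∩ B → [-8, 2).
[4, 15) ∩ B → [4, 14).

[-8, 2) ∪ [4, 14)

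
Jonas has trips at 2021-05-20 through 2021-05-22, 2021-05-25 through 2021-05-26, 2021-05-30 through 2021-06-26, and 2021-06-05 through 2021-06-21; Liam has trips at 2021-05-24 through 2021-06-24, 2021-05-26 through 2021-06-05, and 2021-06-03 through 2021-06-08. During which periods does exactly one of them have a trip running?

2021-05-20 through 2021-05-22, 2021-05-24 through 2021-05-24, 2021-05-27 through 2021-05-29, 2021-06-25 through 2021-06-26

A, merged: 2021-05-20 through 2021-05-22, 2021-05-25 through 2021-05-26, 2021-05-30 through 2021-06-26.
B, merged: 2021-05-24 through 2021-06-24.
A \ B = 2021-05-20 through 2021-05-22, 2021-06-25 through 2021-06-26.
B \ A = 2021-05-24 through 2021-05-24, 2021-05-27 through 2021-05-29.
Union of the two gives the symmetric difference.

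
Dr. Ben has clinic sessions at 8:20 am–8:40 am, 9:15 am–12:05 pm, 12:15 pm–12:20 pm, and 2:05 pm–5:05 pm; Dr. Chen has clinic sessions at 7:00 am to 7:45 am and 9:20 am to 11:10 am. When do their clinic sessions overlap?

9:20 am–11:10 am

8:20 am–8:40 am meets no B interval.
9:15 am–12:05 pm ∩ B → 9:20 am–11:10 am.
12:15 pm–12:20 pm meets no B interval.
2:05 pm–5:05 pm meets no B interval.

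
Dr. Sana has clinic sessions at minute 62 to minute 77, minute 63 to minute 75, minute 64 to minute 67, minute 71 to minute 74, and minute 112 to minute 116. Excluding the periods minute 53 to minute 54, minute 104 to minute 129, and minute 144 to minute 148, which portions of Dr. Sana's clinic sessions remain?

A, merged: minute 62 to minute 77, minute 112 to minute 116.
minute 62 to minute 77: nothing removed.
minute 112 to minute 116: entirely removed.

minute 62 to minute 77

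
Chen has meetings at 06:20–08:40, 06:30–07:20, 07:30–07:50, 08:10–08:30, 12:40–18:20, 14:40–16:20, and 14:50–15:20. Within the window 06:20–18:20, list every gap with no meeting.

The merged coverage is 06:20-08:40, 12:40-18:20.
Uncovered inside 06:20-18:20: 08:40-12:40.

08:40-12:40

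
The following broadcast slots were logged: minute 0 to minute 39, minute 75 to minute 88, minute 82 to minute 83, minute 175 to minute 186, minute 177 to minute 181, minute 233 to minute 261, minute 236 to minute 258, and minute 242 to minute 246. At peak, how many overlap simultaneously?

3

Walk the sorted start/end points keeping a running depth.
The depth first hits 3 at minute 242.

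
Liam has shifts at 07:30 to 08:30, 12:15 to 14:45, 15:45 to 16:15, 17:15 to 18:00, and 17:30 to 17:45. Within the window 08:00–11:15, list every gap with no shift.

08:30-11:15

After merging, the occupied span is 07:30-08:30, 12:15-14:45, 15:45-16:15, 17:15-18:00.
Uncovered inside 08:00-11:15: 08:30-11:15.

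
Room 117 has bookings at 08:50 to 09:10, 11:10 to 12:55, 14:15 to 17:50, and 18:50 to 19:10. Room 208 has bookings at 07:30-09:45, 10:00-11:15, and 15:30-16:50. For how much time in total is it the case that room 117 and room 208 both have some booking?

1 h 45 min

A ∩ B = 08:50–09:10, 11:10–11:15, 15:30–16:50.
Total: 20 min + 5 min + 1 h 20 min = 1 h 45 min.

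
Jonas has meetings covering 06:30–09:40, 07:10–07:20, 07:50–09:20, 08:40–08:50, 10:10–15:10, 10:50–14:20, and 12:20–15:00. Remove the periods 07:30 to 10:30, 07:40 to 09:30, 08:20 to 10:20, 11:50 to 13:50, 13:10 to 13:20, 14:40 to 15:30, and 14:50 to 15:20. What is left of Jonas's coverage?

06:30-07:30, 10:30-11:50, 13:50-14:40

First set merges to 06:30-09:40, 10:10-15:10.
Second set merges to 07:30-10:30, 11:50-13:50, 14:40-15:30.
06:30-09:40 \ B = 06:30-07:30.
10:10-15:10 \ B = 10:30-11:50, 13:50-14:40.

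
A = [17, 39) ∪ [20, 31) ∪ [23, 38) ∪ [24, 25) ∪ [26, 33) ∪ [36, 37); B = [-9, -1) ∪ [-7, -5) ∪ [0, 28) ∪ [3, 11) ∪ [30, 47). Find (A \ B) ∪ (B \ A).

Merge the first list: [17, 39).
Merge the second list: [-9, -1), [0, 28), [30, 47).
A but not B: [28, 30).
B but not A: [-9, -1), [0, 17), [39, 47).
Combining gives A △ B.

[-9, -1) ∪ [0, 17) ∪ [28, 30) ∪ [39, 47)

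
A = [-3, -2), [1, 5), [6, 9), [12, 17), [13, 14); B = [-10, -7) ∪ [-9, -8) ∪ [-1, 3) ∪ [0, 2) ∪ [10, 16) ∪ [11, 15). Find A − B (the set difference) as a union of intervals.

[-3, -2) ∪ [3, 5) ∪ [6, 9) ∪ [16, 17)

A, merged: [-3, -2), [1, 5), [6, 9), [12, 17).
B, merged: [-10, -7), [-1, 3), [10, 16).
[-3, -2): nothing removed.
[1, 5) \ B = [3, 5).
[6, 9): nothing removed.
[12, 17) \ B = [16, 17).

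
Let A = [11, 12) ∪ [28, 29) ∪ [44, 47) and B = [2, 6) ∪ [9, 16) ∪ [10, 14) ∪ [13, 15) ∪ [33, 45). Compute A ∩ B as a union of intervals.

Merge the second list: [2, 6), [9, 16), [33, 45).
[11, 12) overlaps B on [11, 12).
[28, 29) falls entirely outside B.
[44, 47) overlaps B on [44, 45).

[11, 12) ∪ [44, 45)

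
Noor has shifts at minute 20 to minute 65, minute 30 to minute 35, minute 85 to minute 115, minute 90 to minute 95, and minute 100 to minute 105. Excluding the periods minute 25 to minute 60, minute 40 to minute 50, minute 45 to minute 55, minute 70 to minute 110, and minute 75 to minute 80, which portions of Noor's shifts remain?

Merge the first list: minute 20 to minute 65, minute 85 to minute 115.
Merge the second list: minute 25 to minute 60, minute 70 to minute 110.
minute 20 to minute 65 \ B = minute 20 to minute 25, minute 60 to minute 65.
minute 85 to minute 115 \ B = minute 110 to minute 115.

minute 20 to minute 25, minute 60 to minute 65, minute 110 to minute 115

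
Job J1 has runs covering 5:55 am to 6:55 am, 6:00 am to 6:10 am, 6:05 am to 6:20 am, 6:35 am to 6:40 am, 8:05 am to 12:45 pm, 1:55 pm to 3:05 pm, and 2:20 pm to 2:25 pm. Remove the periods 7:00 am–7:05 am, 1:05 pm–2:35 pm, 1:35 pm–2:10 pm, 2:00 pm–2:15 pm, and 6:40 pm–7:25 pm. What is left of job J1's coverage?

5:55 am-6:55 am, 8:05 am-12:45 pm, 2:35 pm-3:05 pm

Merge the first list: 5:55 am-6:55 am, 8:05 am-12:45 pm, 1:55 pm-3:05 pm.
Merge the second list: 7:00 am-7:05 am, 1:05 pm-2:35 pm, 6:40 pm-7:25 pm.
5:55 am-6:55 am: nothing removed.
8:05 am-12:45 pm: nothing removed.
1:55 pm-3:05 pm \ B = 2:35 pm-3:05 pm.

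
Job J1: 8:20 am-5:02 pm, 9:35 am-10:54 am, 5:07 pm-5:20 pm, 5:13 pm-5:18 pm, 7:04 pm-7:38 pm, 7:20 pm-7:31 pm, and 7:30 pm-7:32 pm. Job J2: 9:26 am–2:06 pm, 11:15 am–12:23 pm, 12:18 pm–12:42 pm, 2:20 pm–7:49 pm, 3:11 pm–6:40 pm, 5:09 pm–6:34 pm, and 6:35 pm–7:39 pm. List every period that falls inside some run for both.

9:26 am–2:06 pm, 2:20 pm–5:02 pm, 5:07 pm–5:20 pm, 7:04 pm–7:38 pm

Merge the first list: 8:20 am–5:02 pm, 5:07 pm–5:20 pm, 7:04 pm–7:38 pm.
Merge the second list: 9:26 am–2:06 pm, 2:20 pm–7:49 pm.
8:20 am–5:02 pm overlaps B on 9:26 am–2:06 pm, 2:20 pm–5:02 pm.
5:07 pm–5:20 pm overlaps B on 5:07 pm–5:20 pm.
7:04 pm–7:38 pm overlaps B on 7:04 pm–7:38 pm.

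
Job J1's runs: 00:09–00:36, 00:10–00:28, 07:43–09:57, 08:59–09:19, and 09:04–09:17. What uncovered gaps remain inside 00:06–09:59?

00:06–00:09, 00:36–07:43, 09:57–09:59

The merged coverage is 00:09–00:36, 07:43–09:57.
Complement within 00:06–09:59: 00:06–00:09, 00:36–07:43, 09:57–09:59.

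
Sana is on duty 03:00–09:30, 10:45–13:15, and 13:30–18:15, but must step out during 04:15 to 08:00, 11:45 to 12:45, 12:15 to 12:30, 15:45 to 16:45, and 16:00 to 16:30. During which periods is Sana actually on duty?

03:00–04:15, 08:00–09:30, 10:45–11:45, 12:45–13:15, 13:30–15:45, 16:45–18:15

Merge the second list: 04:15–08:00, 11:45–12:45, 15:45–16:45.
03:00–09:30 \ B = 03:00–04:15, 08:00–09:30.
10:45–13:15 \ B = 10:45–11:45, 12:45–13:15.
13:30–18:15 \ B = 13:30–15:45, 16:45–18:15.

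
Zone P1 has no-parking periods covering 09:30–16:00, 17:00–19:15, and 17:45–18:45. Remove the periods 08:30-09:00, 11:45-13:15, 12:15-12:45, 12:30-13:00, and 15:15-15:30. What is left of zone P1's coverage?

09:30–11:45, 13:15–15:15, 15:30–16:00, 17:00–19:15

A, merged: 09:30–16:00, 17:00–19:15.
B, merged: 08:30–09:00, 11:45–13:15, 15:15–15:30.
09:30–16:00 with B removed leaves 09:30–11:45, 13:15–15:15, 15:30–16:00.
17:00–19:15 is untouched.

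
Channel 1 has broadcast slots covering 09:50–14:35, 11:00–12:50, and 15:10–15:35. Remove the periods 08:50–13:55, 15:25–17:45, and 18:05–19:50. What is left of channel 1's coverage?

A, merged: 09:50-14:35, 15:10-15:35.
09:50-14:35 minus B → 13:55-14:35.
15:10-15:35 minus B → 15:10-15:25.

13:55-14:35, 15:10-15:25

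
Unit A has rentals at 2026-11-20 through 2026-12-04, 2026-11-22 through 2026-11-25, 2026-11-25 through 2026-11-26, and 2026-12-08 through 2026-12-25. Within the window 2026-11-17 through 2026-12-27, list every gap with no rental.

2026-11-17 through 2026-11-19, 2026-12-05 through 2026-12-07, 2026-12-26 through 2026-12-27

Covered (merged): 2026-11-20 through 2026-12-04, 2026-12-08 through 2026-12-25.
Gaps within 2026-11-17 through 2026-12-27: 2026-11-17 through 2026-11-19, 2026-12-05 through 2026-12-07, 2026-12-26 through 2026-12-27.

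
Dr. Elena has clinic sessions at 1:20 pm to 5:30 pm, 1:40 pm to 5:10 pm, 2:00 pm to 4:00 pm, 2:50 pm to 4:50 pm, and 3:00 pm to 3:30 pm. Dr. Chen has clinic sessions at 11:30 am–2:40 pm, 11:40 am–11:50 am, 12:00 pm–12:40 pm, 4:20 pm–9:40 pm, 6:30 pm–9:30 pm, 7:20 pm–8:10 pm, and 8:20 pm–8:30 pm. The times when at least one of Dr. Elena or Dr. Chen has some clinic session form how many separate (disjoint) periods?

1

Merge the first list: 1:20 pm-5:30 pm.
Merge the second list: 11:30 am-2:40 pm, 4:20 pm-9:40 pm.
A ∪ B = 11:30 am-9:40 pm.
That is 1 disjoint piece.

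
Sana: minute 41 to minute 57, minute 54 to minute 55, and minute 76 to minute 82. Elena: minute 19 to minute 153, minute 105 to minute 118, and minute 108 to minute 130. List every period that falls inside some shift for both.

minute 41 to minute 57, minute 76 to minute 82

A, merged: minute 41 to minute 57, minute 76 to minute 82.
B, merged: minute 19 to minute 153.
minute 41 to minute 57 meets the second set on minute 41 to minute 57.
minute 76 to minute 82 meets the second set on minute 76 to minute 82.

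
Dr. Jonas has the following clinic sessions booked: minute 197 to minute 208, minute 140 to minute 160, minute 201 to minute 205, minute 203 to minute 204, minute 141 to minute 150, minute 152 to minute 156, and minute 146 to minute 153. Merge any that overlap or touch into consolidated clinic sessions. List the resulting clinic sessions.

Sort by start: minute 140 to minute 160, minute 141 to minute 150, minute 146 to minute 153, minute 152 to minute 156, minute 197 to minute 208, minute 201 to minute 205, minute 203 to minute 204.
minute 141 to minute 150 overlaps/touches minute 140 to minute 160 → extend to minute 140 to minute 160.
minute 146 to minute 153 overlaps/touches minute 140 to minute 160 → extend to minute 140 to minute 160.
minute 152 to minute 156 overlaps/touches minute 140 to minute 160 → extend to minute 140 to minute 160.
minute 197 to minute 208 is disjoint → start new block.
minute 201 to minute 205 overlaps/touches minute 197 to minute 208 → extend to minute 197 to minute 208.
minute 203 to minute 204 overlaps/touches minute 197 to minute 208 → extend to minute 197 to minute 208.

minute 140 to minute 160, minute 197 to minute 208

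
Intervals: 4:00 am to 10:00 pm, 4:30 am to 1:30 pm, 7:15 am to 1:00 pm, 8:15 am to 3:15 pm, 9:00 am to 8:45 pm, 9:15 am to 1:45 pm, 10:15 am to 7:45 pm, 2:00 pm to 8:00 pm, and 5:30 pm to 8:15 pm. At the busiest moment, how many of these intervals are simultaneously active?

Sweep endpoints in order; track running count of active intervals.
Peak of 7 reached at 10:15 am.

7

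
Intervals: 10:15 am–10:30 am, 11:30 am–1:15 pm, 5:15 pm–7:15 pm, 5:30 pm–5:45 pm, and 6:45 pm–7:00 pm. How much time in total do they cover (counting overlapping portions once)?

Merged: 10:15 am-10:30 am, 11:30 am-1:15 pm, 5:15 pm-7:15 pm.
Lengths: 15 min + 1 h 45 min + 2 h = 4 h.

4 h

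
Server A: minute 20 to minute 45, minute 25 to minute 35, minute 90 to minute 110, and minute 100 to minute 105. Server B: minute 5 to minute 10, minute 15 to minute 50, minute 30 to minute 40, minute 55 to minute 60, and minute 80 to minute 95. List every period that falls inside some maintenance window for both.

minute 20 to minute 45, minute 90 to minute 95

A, merged: minute 20 to minute 45, minute 90 to minute 110.
B, merged: minute 5 to minute 10, minute 15 to minute 50, minute 55 to minute 60, minute 80 to minute 95.
minute 20 to minute 45 meets the second set on minute 20 to minute 45.
minute 90 to minute 110 meets the second set on minute 90 to minute 95.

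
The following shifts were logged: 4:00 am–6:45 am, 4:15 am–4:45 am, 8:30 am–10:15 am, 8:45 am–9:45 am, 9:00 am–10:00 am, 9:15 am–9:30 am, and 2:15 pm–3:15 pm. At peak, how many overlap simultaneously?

At 9:15 am, 4 of the intervals are simultaneously active.
No point has more.

4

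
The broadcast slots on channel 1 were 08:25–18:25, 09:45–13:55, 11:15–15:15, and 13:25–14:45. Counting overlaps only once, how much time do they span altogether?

10 h

Merged: 08:25–18:25.
Length: 10 h.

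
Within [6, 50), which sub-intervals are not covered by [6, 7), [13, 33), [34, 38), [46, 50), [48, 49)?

The merged coverage is [6, 7), [13, 33), [34, 38), [46, 50).
Uncovered inside [6, 50): [7, 13), [33, 34), [38, 46).

[7, 13) ∪ [33, 34) ∪ [38, 46)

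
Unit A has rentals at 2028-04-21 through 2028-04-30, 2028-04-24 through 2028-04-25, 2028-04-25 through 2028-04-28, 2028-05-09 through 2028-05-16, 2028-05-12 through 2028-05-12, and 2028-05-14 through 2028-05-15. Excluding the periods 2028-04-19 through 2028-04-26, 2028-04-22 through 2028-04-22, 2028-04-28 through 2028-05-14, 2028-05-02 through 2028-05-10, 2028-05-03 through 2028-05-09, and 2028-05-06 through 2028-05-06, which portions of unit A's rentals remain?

Merge the first list: 2028-04-21 through 2028-04-30, 2028-05-09 through 2028-05-16.
Merge the second list: 2028-04-19 through 2028-04-26, 2028-04-28 through 2028-05-14.
2028-04-21 through 2028-04-30 minus B → 2028-04-27 through 2028-04-27.
2028-05-09 through 2028-05-16 minus B → 2028-05-15 through 2028-05-16.

2028-04-27 through 2028-04-27, 2028-05-15 through 2028-05-16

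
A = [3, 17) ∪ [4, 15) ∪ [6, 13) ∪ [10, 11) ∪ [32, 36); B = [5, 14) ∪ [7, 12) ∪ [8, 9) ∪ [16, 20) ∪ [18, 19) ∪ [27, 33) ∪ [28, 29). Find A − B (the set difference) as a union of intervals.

[3, 5) ∪ [14, 16) ∪ [33, 36)

A, merged: [3, 17), [32, 36).
B, merged: [5, 14), [16, 20), [27, 33).
[3, 17) with B removed leaves [3, 5), [14, 16).
[32, 36) with B removed leaves [33, 36).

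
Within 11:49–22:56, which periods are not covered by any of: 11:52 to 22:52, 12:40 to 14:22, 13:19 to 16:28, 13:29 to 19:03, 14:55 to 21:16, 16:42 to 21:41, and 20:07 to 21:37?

The merged coverage is 11:52–22:52.
Gaps within 11:49–22:56: 11:49–11:52, 22:52–22:56.

11:49–11:52, 22:52–22:56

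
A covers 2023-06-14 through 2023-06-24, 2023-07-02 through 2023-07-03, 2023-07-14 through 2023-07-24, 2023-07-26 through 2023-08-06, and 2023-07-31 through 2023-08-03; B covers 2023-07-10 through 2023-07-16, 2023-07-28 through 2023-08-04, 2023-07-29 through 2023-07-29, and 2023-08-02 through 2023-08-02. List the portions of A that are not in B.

2023-06-14 through 2023-06-24, 2023-07-02 through 2023-07-03, 2023-07-17 through 2023-07-24, 2023-07-26 through 2023-07-27, 2023-08-05 through 2023-08-06

A, merged: 2023-06-14 through 2023-06-24, 2023-07-02 through 2023-07-03, 2023-07-14 through 2023-07-24, 2023-07-26 through 2023-08-06.
B, merged: 2023-07-10 through 2023-07-16, 2023-07-28 through 2023-08-04.
2023-06-14 through 2023-06-24: no B overlap → unchanged.
2023-07-02 through 2023-07-03: no B overlap → unchanged.
2023-07-14 through 2023-07-24 minus B → 2023-07-17 through 2023-07-24.
2023-07-26 through 2023-08-06 minus B → 2023-07-26 through 2023-07-27, 2023-08-05 through 2023-08-06.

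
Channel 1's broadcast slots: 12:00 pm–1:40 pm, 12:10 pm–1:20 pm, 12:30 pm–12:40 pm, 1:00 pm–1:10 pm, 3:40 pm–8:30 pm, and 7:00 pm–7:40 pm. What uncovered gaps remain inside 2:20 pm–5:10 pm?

2:20 pm-3:40 pm

Covered (merged): 12:00 pm-1:40 pm, 3:40 pm-8:30 pm.
Uncovered inside 2:20 pm-5:10 pm: 2:20 pm-3:40 pm.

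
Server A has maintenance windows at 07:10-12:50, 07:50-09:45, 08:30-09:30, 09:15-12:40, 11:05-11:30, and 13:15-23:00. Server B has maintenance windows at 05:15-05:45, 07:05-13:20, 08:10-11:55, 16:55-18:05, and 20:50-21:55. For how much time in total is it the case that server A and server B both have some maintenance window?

Merge the first list: 07:10-12:50, 13:15-23:00.
Merge the second list: 05:15-05:45, 07:05-13:20, 16:55-18:05, 20:50-21:55.
A ∩ B = 07:10-12:50, 13:15-13:20, 16:55-18:05, 20:50-21:55.
Total: 5 h 40 min + 5 min + 1 h 10 min + 1 h 5 min = 8 h.

8 h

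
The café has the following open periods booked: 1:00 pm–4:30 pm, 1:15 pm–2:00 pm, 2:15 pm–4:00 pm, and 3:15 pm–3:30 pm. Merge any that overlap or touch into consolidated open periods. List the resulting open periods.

1:00 pm–4:30 pm

1:15 pm–2:00 pm overlaps/touches 1:00 pm–4:30 pm → extend to 1:00 pm–4:30 pm.
2:15 pm–4:00 pm overlaps/touches 1:00 pm–4:30 pm → extend to 1:00 pm–4:30 pm.
3:15 pm–3:30 pm overlaps/touches 1:00 pm–4:30 pm → extend to 1:00 pm–4:30 pm.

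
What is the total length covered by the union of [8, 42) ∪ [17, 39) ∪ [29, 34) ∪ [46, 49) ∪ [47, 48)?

37

Merged: [8, 42), [46, 49).
Lengths: 34 + 3 = 37.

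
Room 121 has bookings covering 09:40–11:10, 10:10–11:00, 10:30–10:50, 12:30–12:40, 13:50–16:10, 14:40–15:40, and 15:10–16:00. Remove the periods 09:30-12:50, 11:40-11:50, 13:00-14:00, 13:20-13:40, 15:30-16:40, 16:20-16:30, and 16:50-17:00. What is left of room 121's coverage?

Merge the first list: 09:40–11:10, 12:30–12:40, 13:50–16:10.
Merge the second list: 09:30–12:50, 13:00–14:00, 15:30–16:40, 16:50–17:00.
09:40–11:10 lies entirely inside B → drops out.
12:30–12:40 lies entirely inside B → drops out.
13:50–16:10 with B removed leaves 14:00–15:30.

14:00–15:30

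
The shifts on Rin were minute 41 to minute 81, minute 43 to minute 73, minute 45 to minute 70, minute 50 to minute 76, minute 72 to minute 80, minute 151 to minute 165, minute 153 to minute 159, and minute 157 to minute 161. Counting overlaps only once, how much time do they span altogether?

54 minutes

Merged: minute 41 to minute 81, minute 151 to minute 165.
Lengths: 40 minutes + 14 minutes = 54 minutes.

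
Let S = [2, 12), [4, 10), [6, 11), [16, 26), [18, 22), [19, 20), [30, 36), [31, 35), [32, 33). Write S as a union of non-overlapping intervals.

[2, 12) ∪ [16, 26) ∪ [30, 36)

[4, 10) overlaps/touches [2, 12) → extend to [2, 12).
[6, 11) overlaps/touches [2, 12) → extend to [2, 12).
[16, 26) is disjoint → start new block.
[18, 22) overlaps/touches [16, 26) → extend to [16, 26).
[19, 20) overlaps/touches [16, 26) → extend to [16, 26).
[30, 36) is disjoint → start new block.
[31, 35) overlaps/touches [30, 36) → extend to [30, 36).
[32, 33) overlaps/touches [30, 36) → extend to [30, 36).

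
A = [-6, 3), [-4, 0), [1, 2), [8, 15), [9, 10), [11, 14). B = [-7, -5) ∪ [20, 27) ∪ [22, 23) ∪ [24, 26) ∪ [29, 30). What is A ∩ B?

[-6, -5)

Merge the first list: [-6, 3), [8, 15).
Merge the second list: [-7, -5), [20, 27), [29, 30).
[-6, 3) ∩ B → [-6, -5).
[8, 15) meets no B interval.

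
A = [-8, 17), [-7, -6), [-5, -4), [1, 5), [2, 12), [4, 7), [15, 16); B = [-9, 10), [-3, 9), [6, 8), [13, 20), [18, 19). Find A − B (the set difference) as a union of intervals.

First set merges to [-8, 17).
Second set merges to [-9, 10), [13, 20).
[-8, 17) \ B = [10, 13).

[10, 13)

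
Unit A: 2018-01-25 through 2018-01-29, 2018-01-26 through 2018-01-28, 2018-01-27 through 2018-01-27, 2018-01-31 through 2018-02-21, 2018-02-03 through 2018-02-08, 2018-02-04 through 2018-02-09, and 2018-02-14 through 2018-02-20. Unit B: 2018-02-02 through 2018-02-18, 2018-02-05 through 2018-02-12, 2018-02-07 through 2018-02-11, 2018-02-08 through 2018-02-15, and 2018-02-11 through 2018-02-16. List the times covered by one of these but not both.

A, merged: 2018-01-25 through 2018-01-29, 2018-01-31 through 2018-02-21.
B, merged: 2018-02-02 through 2018-02-18.
Only in the first: 2018-01-25 through 2018-01-29, 2018-01-31 through 2018-02-01, 2018-02-19 through 2018-02-21.
Only in the second: none.
Together these are the periods covered by exactly one.

2018-01-25 through 2018-01-29, 2018-01-31 through 2018-02-01, 2018-02-19 through 2018-02-21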